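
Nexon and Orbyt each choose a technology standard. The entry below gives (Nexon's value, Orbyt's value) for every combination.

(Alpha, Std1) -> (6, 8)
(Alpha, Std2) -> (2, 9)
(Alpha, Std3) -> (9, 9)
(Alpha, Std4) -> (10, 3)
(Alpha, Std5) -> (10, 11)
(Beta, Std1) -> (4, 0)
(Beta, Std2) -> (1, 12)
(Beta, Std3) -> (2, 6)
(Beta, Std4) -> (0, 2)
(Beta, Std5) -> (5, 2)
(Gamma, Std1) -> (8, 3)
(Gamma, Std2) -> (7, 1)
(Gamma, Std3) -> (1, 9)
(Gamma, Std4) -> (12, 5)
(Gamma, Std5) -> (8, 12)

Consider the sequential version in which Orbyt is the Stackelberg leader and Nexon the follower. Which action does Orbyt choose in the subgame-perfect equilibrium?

Solve by backward induction (Orbyt leads).
- Std1 → Nexon plays Gamma (best of 6, 4, 8); Orbyt gets 3.
- Std2 → Nexon plays Gamma (best of 2, 1, 7); Orbyt gets 1.
- Std3 → Nexon plays Alpha (best of 9, 2, 1); Orbyt gets 9.
- Std4 → Nexon plays Gamma (best of 10, 0, 12); Orbyt gets 5.
- Std5 → Nexon plays Alpha (best of 10, 5, 8); Orbyt gets 11.
Orbyt's induced payoffs are 3, 1, 9, 5, 11, so Orbyt commits to Std5. Subgame-perfect outcome: (Alpha, Std5) with payoffs (10, 11).

Std5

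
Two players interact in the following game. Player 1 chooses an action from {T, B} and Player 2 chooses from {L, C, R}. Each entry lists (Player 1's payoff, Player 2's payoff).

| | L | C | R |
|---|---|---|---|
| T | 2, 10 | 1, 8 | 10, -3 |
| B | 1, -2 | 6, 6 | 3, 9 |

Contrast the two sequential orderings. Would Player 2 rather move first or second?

first

If Player 1 leads: Player 2's best replies are T→L, B→R; Player 1's induced payoffs 2, 3; outcome (B, R), payoffs (3, 9).
If Player 2 leads: Player 1's best replies are L→T, C→B, R→T; Player 2's induced payoffs 10, 6, -3; outcome (T, L), payoffs (2, 10).
Player 2 gets 10 moving first and 9 moving second, so Player 2 prefers to move first.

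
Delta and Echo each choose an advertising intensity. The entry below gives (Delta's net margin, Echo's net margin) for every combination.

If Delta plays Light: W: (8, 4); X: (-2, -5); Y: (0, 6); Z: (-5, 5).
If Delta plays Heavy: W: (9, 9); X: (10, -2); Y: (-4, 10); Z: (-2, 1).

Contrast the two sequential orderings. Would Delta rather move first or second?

second

If Delta leads: Echo's best replies are Light→Y, Heavy→Y; Delta's induced payoffs 0, -4; outcome (Light, Y), payoffs (0, 6).
If Echo leads: Delta's best replies are W→Heavy, X→Heavy, Y→Light, Z→Heavy; Echo's induced payoffs 9, -2, 6, 1; outcome (Heavy, W), payoffs (9, 9).
Delta gets 0 moving first and 9 moving second, so Delta prefers to move second.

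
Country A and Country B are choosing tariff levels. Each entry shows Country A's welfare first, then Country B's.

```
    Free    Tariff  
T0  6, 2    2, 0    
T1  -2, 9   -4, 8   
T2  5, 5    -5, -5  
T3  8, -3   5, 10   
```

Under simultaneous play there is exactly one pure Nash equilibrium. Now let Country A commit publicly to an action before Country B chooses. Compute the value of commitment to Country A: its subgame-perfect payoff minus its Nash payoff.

Country B best-responds to each possible Country A move:
- T0: BR = Free, leader payoff 6.
- T1: BR = Free, leader payoff -2.
- T2: BR = Free, leader payoff 5.
- T3: BR = Tariff, leader payoff 5.
Among 6, -2, 5, 5, the best is 6 at T0. Subgame-perfect outcome: (T0, Free) with payoffs (6, 2).
Now find the simultaneous Nash equilibrium.
Country A's best replies: Free→T3; Tariff→T3.
Country B's best replies: T0→Free; T1→Free; T2→Free; T3→Tariff.
The unique mutual best reply is (T3, Tariff), giving (5, 10).
Country A's commitment gain: 6 − 5 = 1.

1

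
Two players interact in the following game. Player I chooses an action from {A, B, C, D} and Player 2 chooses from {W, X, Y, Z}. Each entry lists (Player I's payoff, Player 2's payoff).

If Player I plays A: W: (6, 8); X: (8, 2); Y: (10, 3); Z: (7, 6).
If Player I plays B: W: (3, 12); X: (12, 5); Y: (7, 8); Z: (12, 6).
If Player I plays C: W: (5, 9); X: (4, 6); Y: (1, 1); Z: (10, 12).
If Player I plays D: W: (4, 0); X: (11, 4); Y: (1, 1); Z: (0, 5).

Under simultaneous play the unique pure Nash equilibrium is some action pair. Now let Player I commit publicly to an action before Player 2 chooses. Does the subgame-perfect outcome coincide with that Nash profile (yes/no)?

no

Player 2 best-responds to each possible Player I move:
- A: BR = W, leader payoff 6.
- B: BR = W, leader payoff 3.
- C: BR = Z, leader payoff 10.
- D: BR = Z, leader payoff 0.
Maximizing over 6, 3, 10, 0, Player I chooses C. Subgame-perfect outcome: (C, Z) with payoffs (10, 12).
For the simultaneous game, intersect best replies.
Player I's best replies: W→A; X→B; Y→A; Z→B.
Player 2's best replies: A→W; B→W; C→Z; D→Z.
Only (A, W) has each player best-responding; Nash payoffs (6, 8).
Sequential outcome (C, Z) differs from the Nash profile (A, W).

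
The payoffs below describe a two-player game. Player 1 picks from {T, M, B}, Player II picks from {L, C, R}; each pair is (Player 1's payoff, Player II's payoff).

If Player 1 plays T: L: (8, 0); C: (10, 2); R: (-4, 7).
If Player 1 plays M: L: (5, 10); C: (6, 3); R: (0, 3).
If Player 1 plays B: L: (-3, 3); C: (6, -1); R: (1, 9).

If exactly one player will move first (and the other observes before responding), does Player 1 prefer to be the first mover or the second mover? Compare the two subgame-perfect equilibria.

If Player 1 leads: Player II's best replies are T→R, M→L, B→R; Player 1's induced payoffs -4, 5, 1; outcome (M, L), payoffs (5, 10).
If Player II leads: Player 1's best replies are L→T, C→T, R→B; Player II's induced payoffs 0, 2, 9; outcome (B, R), payoffs (1, 9).
Player 1 gets 5 moving first and 1 moving second, so Player 1 prefers to move first.

first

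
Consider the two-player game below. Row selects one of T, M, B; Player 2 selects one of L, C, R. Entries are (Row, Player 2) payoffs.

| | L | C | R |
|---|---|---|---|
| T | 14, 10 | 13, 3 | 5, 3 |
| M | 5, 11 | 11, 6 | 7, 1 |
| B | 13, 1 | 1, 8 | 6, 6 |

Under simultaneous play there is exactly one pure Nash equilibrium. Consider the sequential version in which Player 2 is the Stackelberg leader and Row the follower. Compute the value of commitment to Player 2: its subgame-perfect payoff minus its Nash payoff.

Backward induction with Player 2 moving first.
- L → Row plays T (best of 14, 5, 13); Player 2 gets 10.
- C → Row plays T (best of 13, 11, 1); Player 2 gets 3.
- R → Row plays M (best of 5, 7, 6); Player 2 gets 1.
Among 10, 3, 1, the best is 10 at L. Subgame-perfect outcome: (T, L) with payoffs (14, 10).
For the simultaneous game, intersect best replies.
Row's best replies: L→T; C→T; R→M.
Player 2's best replies: T→L; M→L; B→C.
The unique mutual best reply is (T, L), giving (14, 10).
Player 2's commitment gain: 10 − 10 = 0.

0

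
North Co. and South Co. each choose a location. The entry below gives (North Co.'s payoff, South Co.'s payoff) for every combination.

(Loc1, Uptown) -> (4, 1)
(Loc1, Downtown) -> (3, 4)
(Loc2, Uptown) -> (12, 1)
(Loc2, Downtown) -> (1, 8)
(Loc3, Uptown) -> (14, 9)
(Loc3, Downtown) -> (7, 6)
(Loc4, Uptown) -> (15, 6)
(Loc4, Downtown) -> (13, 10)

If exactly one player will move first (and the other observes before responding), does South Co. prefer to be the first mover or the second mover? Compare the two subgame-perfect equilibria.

first

If North Co. leads: South Co.'s best replies are Loc1→Downtown, Loc2→Downtown, Loc3→Uptown, Loc4→Downtown; North Co.'s induced payoffs 3, 1, 14, 13; outcome (Loc3, Uptown), payoffs (14, 9).
If South Co. leads: North Co.'s best replies are Uptown→Loc4, Downtown→Loc4; South Co.'s induced payoffs 6, 10; outcome (Loc4, Downtown), payoffs (13, 10).
South Co. gets 10 moving first and 9 moving second, so South Co. prefers to move first.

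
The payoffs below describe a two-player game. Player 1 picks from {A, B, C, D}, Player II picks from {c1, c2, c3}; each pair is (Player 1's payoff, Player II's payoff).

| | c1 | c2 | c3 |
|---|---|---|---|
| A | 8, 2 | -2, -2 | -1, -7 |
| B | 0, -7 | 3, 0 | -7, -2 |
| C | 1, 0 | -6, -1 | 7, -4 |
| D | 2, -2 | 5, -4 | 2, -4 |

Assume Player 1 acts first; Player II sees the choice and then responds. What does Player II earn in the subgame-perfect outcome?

Solve by backward induction (Player 1 leads).
- A: BR = c1, leader payoff 8.
- B: BR = c2, leader payoff 3.
- C: BR = c1, leader payoff 1.
- D: BR = c1, leader payoff 2.
Player 1's induced payoffs are 8, 3, 1, 2, so Player 1 commits to A. Subgame-perfect outcome: (A, c1) with payoffs (8, 2).

2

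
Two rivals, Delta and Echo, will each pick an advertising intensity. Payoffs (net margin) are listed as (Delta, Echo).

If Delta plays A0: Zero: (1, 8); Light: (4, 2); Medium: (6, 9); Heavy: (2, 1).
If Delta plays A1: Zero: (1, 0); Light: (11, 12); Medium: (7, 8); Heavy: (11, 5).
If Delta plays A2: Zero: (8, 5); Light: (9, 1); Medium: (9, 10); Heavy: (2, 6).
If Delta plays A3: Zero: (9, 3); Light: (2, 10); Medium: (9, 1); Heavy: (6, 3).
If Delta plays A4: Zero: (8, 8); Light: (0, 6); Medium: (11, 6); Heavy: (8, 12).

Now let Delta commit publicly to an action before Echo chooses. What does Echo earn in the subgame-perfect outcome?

12

Work backward from Echo's decision.
- A0 → Echo plays Medium (best of 8, 2, 9, 1); Delta gets 6.
- A1 → Echo plays Light (best of 0, 12, 8, 5); Delta gets 11.
- A2 → Echo plays Medium (best of 5, 1, 10, 6); Delta gets 9.
- A3 → Echo plays Light (best of 3, 10, 1, 3); Delta gets 2.
- A4 → Echo plays Heavy (best of 8, 6, 6, 12); Delta gets 8.
Delta's induced payoffs are 6, 11, 9, 2, 8, so Delta commits to A1. Subgame-perfect outcome: (A1, Light) with payoffs (11, 12).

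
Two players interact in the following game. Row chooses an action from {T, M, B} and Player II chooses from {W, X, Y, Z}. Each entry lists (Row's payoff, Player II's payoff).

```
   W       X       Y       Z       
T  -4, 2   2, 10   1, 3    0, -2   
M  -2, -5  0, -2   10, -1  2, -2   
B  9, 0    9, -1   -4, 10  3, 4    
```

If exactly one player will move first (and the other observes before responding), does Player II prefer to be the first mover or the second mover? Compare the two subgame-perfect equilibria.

first

If Row leads: Player II's best replies are T→X, M→Y, B→Y; Row's induced payoffs 2, 10, -4; outcome (M, Y), payoffs (10, -1).
If Player II leads: Row's best replies are W→B, X→B, Y→M, Z→B; Player II's induced payoffs 0, -1, -1, 4; outcome (B, Z), payoffs (3, 4).
Player II gets 4 moving first and -1 moving second, so Player II prefers to move first.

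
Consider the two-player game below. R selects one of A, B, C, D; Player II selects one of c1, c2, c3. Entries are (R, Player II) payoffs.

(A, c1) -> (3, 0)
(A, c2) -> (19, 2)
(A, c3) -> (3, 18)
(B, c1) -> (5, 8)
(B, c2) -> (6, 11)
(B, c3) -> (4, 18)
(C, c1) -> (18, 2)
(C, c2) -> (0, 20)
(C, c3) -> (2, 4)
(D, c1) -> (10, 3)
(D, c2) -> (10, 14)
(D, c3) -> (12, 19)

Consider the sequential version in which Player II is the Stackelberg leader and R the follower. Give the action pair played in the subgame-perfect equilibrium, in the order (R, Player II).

(D, c3)

Backward induction with Player II moving first.
- c1 → R plays C (best of 3, 5, 18, 10); Player II gets 2.
- c2 → R plays A (best of 19, 6, 0, 10); Player II gets 2.
- c3 → R plays D (best of 3, 4, 2, 12); Player II gets 19.
Among 2, 2, 19, the best is 19 at c3. Subgame-perfect outcome: (D, c3) with payoffs (12, 19).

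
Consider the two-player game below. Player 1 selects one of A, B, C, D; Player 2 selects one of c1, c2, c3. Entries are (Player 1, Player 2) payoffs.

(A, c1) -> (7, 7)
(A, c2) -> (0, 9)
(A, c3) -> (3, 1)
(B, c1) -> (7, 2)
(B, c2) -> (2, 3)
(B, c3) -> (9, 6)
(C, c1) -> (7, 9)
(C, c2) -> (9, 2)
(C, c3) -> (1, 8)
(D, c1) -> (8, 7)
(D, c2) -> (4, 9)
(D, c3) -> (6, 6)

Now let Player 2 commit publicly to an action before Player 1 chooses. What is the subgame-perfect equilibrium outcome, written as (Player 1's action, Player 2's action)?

(D, c1)

Work backward from Player 1's decision.
- c1: BR = D, leader payoff 7.
- c2: BR = C, leader payoff 2.
- c3: BR = B, leader payoff 6.
Player 2's induced payoffs are 7, 2, 6, so Player 2 commits to c1. Subgame-perfect outcome: (D, c1) with payoffs (8, 7).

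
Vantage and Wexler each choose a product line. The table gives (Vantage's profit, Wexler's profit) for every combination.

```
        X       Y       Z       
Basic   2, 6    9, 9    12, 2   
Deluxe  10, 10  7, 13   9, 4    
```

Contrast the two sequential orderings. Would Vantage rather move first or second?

If Vantage leads: Wexler's best replies are Basic→Y, Deluxe→Y; Vantage's induced payoffs 9, 7; outcome (Basic, Y), payoffs (9, 9).
If Wexler leads: Vantage's best replies are X→Deluxe, Y→Basic, Z→Basic; Wexler's induced payoffs 10, 9, 2; outcome (Deluxe, X), payoffs (10, 10).
Vantage gets 9 moving first and 10 moving second, so Vantage prefers to move second.

second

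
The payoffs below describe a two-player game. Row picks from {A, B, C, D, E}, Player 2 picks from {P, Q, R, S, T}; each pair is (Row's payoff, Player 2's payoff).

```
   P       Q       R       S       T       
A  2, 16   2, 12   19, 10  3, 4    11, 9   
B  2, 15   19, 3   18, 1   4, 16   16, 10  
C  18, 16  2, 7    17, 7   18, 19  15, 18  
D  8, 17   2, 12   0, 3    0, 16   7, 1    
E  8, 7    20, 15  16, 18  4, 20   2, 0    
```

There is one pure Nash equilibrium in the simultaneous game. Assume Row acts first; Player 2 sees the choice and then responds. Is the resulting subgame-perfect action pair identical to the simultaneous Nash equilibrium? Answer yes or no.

yes

Backward induction with Row moving first.
- A: BR = P, leader payoff 2.
- B: BR = S, leader payoff 4.
- C: BR = S, leader payoff 18.
- D: BR = P, leader payoff 8.
- E: BR = S, leader payoff 4.
Row's induced payoffs are 2, 4, 18, 8, 4, so Row commits to C. Subgame-perfect outcome: (C, S) with payoffs (18, 19).
Now find the simultaneous Nash equilibrium.
Row's best replies: P→C; Q→E; R→A; S→C; T→B.
Player 2's best replies: A→P; B→S; C→S; D→P; E→S.
Only (C, S) has each player best-responding; Nash payoffs (18, 19).
Sequential outcome (C, S) coincides with the Nash profile (C, S).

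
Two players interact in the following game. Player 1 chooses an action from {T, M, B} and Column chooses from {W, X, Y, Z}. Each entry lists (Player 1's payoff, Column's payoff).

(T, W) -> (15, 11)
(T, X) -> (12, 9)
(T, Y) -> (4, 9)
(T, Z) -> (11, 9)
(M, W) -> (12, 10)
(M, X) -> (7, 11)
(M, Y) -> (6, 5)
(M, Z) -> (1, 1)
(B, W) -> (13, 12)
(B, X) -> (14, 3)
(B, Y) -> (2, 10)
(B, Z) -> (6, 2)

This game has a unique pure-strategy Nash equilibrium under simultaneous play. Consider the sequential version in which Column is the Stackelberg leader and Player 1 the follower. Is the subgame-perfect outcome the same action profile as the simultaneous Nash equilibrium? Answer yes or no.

Work backward from Player 1's decision.
- W → Player 1 plays T (best of 15, 12, 13); Column gets 11.
- X → Player 1 plays B (best of 12, 7, 14); Column gets 3.
- Y → Player 1 plays M (best of 4, 6, 2); Column gets 5.
- Z → Player 1 plays T (best of 11, 1, 6); Column gets 9.
Among 11, 3, 5, 9, the best is 11 at W. Subgame-perfect outcome: (T, W) with payoffs (15, 11).
Now find the simultaneous Nash equilibrium.
Player 1's best replies: W→T; X→B; Y→M; Z→T.
Column's best replies: T→W; M→X; B→W.
Only (T, W) has each player best-responding; Nash payoffs (15, 11).
Sequential outcome (T, W) coincides with the Nash profile (T, W).

yes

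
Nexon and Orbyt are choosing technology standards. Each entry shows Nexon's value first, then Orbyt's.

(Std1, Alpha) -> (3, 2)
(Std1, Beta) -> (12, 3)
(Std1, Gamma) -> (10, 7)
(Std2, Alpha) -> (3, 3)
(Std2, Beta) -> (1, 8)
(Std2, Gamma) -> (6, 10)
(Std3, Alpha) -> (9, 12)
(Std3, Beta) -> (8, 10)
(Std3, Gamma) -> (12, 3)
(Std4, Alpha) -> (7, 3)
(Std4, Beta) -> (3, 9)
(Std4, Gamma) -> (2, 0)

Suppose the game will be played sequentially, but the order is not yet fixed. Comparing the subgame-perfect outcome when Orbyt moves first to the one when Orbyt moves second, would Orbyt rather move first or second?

If Nexon leads: Orbyt's best replies are Std1→Gamma, Std2→Gamma, Std3→Alpha, Std4→Beta; Nexon's induced payoffs 10, 6, 9, 3; outcome (Std1, Gamma), payoffs (10, 7).
If Orbyt leads: Nexon's best replies are Alpha→Std3, Beta→Std1, Gamma→Std3; Orbyt's induced payoffs 12, 3, 3; outcome (Std3, Alpha), payoffs (9, 12).
Orbyt gets 12 moving first and 7 moving second, so Orbyt prefers to move first.

first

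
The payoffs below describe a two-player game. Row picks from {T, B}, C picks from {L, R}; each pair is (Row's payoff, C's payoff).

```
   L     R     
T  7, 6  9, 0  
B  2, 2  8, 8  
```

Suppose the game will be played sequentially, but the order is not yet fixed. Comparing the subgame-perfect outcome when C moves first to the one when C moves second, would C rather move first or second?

If Row leads: C's best replies are T→L, B→R; Row's induced payoffs 7, 8; outcome (B, R), payoffs (8, 8).
If C leads: Row's best replies are L→T, R→T; C's induced payoffs 6, 0; outcome (T, L), payoffs (7, 6).
C gets 6 moving first and 8 moving second, so C prefers to move second.

second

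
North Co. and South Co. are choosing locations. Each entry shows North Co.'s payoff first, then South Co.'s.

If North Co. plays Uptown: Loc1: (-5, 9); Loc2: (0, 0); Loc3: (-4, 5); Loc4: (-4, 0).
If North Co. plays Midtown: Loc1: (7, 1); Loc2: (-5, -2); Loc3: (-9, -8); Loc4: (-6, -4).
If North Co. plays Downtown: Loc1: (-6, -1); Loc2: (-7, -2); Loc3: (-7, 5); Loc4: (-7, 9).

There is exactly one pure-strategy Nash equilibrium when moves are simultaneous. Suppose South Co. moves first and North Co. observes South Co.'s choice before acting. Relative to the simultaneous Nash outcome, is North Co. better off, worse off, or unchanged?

worse off

Solve by backward induction (South Co. leads).
- Loc1: North Co. compares -5, 7, -6 and picks Midtown; South Co. would get 1.
- Loc2: North Co. compares 0, -5, -7 and picks Uptown; South Co. would get 0.
- Loc3: North Co. compares -4, -9, -7 and picks Uptown; South Co. would get 5.
- Loc4: North Co. compares -4, -6, -7 and picks Uptown; South Co. would get 0.
Maximizing over 1, 0, 5, 0, South Co. chooses Loc3. Subgame-perfect outcome: (Uptown, Loc3) with payoffs (-4, 5).
Under simultaneous play:
North Co.'s best replies: Loc1→Midtown; Loc2→Uptown; Loc3→Uptown; Loc4→Uptown.
South Co.'s best replies: Uptown→Loc1; Midtown→Loc1; Downtown→Loc4.
Only (Midtown, Loc1) has each player best-responding; Nash payoffs (7, 1).
North Co. earns -4 sequentially versus 7 at the Nash outcome: worse off.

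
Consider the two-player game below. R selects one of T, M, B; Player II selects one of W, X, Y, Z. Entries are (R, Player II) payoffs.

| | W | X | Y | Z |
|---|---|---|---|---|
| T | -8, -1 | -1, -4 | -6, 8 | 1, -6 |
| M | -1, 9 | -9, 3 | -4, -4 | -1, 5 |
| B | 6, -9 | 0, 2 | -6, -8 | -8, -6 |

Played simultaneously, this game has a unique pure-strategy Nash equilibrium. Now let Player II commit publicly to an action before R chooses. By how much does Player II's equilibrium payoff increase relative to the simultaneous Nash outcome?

Backward induction with Player II moving first.
- W: BR = B, leader payoff -9.
- X: BR = B, leader payoff 2.
- Y: BR = M, leader payoff -4.
- Z: BR = T, leader payoff -6.
Player II's induced payoffs are -9, 2, -4, -6, so Player II commits to X. Subgame-perfect outcome: (B, X) with payoffs (0, 2).
Under simultaneous play:
R's best replies: W→B; X→B; Y→M; Z→T.
Player II's best replies: T→Y; M→W; B→X.
The unique mutual best reply is (B, X), giving (0, 2).
Player II's commitment gain: 2 − 2 = 0.

0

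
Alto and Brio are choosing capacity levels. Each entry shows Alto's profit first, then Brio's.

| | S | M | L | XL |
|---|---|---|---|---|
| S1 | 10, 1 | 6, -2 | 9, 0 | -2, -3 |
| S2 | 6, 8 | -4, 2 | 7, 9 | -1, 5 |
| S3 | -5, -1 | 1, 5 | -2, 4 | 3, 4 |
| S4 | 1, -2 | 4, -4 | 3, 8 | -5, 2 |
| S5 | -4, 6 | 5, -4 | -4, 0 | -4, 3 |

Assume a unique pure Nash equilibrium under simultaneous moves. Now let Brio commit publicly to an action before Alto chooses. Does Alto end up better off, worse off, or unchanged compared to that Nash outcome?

Solve by backward induction (Brio leads).
- S → Alto plays S1 (best of 10, 6, -5, 1, -4); Brio gets 1.
- M → Alto plays S1 (best of 6, -4, 1, 4, 5); Brio gets -2.
- L → Alto plays S1 (best of 9, 7, -2, 3, -4); Brio gets 0.
- XL → Alto plays S3 (best of -2, -1, 3, -5, -4); Brio gets 4.
Brio's induced payoffs are 1, -2, 0, 4, so Brio commits to XL. Subgame-perfect outcome: (S3, XL) with payoffs (3, 4).
Under simultaneous play:
Alto's best replies: S→S1; M→S1; L→S1; XL→S3.
Brio's best replies: S1→S; S2→L; S3→M; S4→L; S5→S.
The unique mutual best reply is (S1, S), giving (10, 1).
Alto earns 3 sequentially versus 10 at the Nash outcome: worse off.

worse off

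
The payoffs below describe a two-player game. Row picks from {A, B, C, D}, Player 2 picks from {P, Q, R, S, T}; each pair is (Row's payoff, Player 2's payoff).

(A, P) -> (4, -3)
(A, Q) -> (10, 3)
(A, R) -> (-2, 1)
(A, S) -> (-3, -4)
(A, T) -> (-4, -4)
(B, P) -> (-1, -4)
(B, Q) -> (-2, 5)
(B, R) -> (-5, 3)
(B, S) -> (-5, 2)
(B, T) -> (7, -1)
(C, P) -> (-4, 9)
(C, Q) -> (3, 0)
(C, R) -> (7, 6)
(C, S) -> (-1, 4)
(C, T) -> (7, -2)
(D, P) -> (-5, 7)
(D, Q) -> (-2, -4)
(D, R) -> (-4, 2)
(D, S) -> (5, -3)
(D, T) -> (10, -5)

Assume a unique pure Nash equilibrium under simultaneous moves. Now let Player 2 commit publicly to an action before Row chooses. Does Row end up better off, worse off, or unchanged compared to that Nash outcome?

worse off

Work backward from Row's decision.
- P → Row plays A (best of 4, -1, -4, -5); Player 2 gets -3.
- Q → Row plays A (best of 10, -2, 3, -2); Player 2 gets 3.
- R → Row plays C (best of -2, -5, 7, -4); Player 2 gets 6.
- S → Row plays D (best of -3, -5, -1, 5); Player 2 gets -3.
- T → Row plays D (best of -4, 7, 7, 10); Player 2 gets -5.
Player 2's induced payoffs are -3, 3, 6, -3, -5, so Player 2 commits to R. Subgame-perfect outcome: (C, R) with payoffs (7, 6).
For the simultaneous game, intersect best replies.
Row's best replies: P→A; Q→A; R→C; S→D; T→D.
Player 2's best replies: A→Q; B→Q; C→P; D→P.
The unique mutual best reply is (A, Q), giving (10, 3).
Row earns 7 sequentially versus 10 at the Nash outcome: worse off.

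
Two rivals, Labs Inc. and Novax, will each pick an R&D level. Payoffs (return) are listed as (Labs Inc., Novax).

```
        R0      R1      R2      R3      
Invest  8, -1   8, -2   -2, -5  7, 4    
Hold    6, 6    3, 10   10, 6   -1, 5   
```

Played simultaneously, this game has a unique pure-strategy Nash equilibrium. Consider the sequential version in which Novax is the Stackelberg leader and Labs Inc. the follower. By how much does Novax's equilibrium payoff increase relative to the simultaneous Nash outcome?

Work backward from Labs Inc.'s decision.
- R0: Labs Inc. compares 8, 6 and picks Invest; Novax would get -1.
- R1: Labs Inc. compares 8, 3 and picks Invest; Novax would get -2.
- R2: Labs Inc. compares -2, 10 and picks Hold; Novax would get 6.
- R3: Labs Inc. compares 7, -1 and picks Invest; Novax would get 4.
Maximizing over -1, -2, 6, 4, Novax chooses R2. Subgame-perfect outcome: (Hold, R2) with payoffs (10, 6).
For the simultaneous game, intersect best replies.
Labs Inc.'s best replies: R0→Invest; R1→Invest; R2→Hold; R3→Invest.
Novax's best replies: Invest→R3; Hold→R1.
The unique mutual best reply is (Invest, R3), giving (7, 4).
Novax's commitment gain: 6 − 4 = 2.

2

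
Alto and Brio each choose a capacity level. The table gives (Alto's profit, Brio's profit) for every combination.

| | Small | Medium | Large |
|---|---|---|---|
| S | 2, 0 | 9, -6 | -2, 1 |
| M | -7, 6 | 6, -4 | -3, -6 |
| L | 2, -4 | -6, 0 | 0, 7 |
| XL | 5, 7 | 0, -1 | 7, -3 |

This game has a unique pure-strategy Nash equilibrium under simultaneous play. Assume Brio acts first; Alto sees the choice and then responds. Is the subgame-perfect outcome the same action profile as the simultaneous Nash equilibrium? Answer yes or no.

Backward induction with Brio moving first.
- Small: BR = XL, leader payoff 7.
- Medium: BR = S, leader payoff -6.
- Large: BR = XL, leader payoff -3.
Brio's induced payoffs are 7, -6, -3, so Brio commits to Small. Subgame-perfect outcome: (XL, Small) with payoffs (5, 7).
Now find the simultaneous Nash equilibrium.
Alto's best replies: Small→XL; Medium→S; Large→XL.
Brio's best replies: S→Large; M→Small; L→Large; XL→Small.
Only (XL, Small) has each player best-responding; Nash payoffs (5, 7).
Sequential outcome (XL, Small) coincides with the Nash profile (XL, Small).

yes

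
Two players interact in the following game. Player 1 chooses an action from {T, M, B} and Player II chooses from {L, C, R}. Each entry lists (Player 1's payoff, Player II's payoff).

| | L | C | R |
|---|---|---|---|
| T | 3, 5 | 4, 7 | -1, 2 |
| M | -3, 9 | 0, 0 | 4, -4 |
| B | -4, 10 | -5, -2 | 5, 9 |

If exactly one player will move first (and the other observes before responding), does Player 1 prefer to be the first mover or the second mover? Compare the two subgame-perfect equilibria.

second

If Player 1 leads: Player II's best replies are T→C, M→L, B→L; Player 1's induced payoffs 4, -3, -4; outcome (T, C), payoffs (4, 7).
If Player II leads: Player 1's best replies are L→T, C→T, R→B; Player II's induced payoffs 5, 7, 9; outcome (B, R), payoffs (5, 9).
Player 1 gets 4 moving first and 5 moving second, so Player 1 prefers to move second.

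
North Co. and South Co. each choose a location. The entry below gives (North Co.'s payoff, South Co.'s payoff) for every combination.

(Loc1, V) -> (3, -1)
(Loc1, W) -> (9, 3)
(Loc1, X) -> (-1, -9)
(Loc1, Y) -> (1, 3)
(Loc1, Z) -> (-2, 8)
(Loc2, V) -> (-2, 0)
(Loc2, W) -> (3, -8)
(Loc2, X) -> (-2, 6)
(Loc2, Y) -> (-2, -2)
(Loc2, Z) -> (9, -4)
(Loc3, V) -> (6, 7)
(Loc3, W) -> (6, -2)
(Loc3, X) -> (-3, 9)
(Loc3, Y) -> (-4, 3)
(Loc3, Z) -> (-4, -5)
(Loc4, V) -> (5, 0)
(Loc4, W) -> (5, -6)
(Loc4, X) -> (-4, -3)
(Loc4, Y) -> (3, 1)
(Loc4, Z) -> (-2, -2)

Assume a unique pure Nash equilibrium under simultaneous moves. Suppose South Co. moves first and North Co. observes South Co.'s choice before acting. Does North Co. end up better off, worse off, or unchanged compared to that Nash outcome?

better off

Work backward from North Co.'s decision.
- V: BR = Loc3, leader payoff 7.
- W: BR = Loc1, leader payoff 3.
- X: BR = Loc1, leader payoff -9.
- Y: BR = Loc4, leader payoff 1.
- Z: BR = Loc2, leader payoff -4.
Among 7, 3, -9, 1, -4, the best is 7 at V. Subgame-perfect outcome: (Loc3, V) with payoffs (6, 7).
For the simultaneous game, intersect best replies.
North Co.'s best replies: V→Loc3; W→Loc1; X→Loc1; Y→Loc4; Z→Loc2.
South Co.'s best replies: Loc1→Z; Loc2→X; Loc3→X; Loc4→Y.
The unique mutual best reply is (Loc4, Y), giving (3, 1).
North Co. earns 6 sequentially versus 3 at the Nash outcome: better off.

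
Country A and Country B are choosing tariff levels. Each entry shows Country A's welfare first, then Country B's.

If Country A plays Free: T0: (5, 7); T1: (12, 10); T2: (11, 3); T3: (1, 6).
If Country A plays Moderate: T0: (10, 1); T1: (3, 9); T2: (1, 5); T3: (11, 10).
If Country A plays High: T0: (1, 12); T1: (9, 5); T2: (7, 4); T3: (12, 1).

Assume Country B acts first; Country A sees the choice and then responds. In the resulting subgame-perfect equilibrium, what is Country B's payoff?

10

Solve by backward induction (Country B leads).
- T0: BR = Moderate, leader payoff 1.
- T1: BR = Free, leader payoff 10.
- T2: BR = Free, leader payoff 3.
- T3: BR = High, leader payoff 1.
Among 1, 10, 3, 1, the best is 10 at T1. Subgame-perfect outcome: (Free, T1) with payoffs (12, 10).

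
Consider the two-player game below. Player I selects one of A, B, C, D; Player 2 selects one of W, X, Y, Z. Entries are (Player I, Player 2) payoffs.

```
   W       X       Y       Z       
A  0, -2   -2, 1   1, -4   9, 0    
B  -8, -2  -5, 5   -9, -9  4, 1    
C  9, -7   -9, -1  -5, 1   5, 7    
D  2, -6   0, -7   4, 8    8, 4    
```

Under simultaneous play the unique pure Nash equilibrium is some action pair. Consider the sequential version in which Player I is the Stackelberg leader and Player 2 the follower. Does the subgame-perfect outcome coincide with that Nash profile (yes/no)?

no

Solve by backward induction (Player I leads).
- A: BR = X, leader payoff -2.
- B: BR = X, leader payoff -5.
- C: BR = Z, leader payoff 5.
- D: BR = Y, leader payoff 4.
Player I's induced payoffs are -2, -5, 5, 4, so Player I commits to C. Subgame-perfect outcome: (C, Z) with payoffs (5, 7).
For the simultaneous game, intersect best replies.
Player I's best replies: W→C; X→D; Y→D; Z→A.
Player 2's best replies: A→X; B→X; C→Z; D→Y.
The unique mutual best reply is (D, Y), giving (4, 8).
Sequential outcome (C, Z) differs from the Nash profile (D, Y).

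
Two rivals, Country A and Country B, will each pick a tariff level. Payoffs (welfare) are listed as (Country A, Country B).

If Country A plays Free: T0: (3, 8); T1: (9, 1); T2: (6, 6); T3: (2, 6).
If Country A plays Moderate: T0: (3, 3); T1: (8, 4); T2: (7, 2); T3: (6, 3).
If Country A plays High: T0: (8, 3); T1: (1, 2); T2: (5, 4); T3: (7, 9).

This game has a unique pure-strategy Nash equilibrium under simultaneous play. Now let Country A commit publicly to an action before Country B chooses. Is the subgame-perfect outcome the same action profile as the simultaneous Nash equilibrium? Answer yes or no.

Backward induction with Country A moving first.
- Free: BR = T0, leader payoff 3.
- Moderate: BR = T1, leader payoff 8.
- High: BR = T3, leader payoff 7.
Maximizing over 3, 8, 7, Country A chooses Moderate. Subgame-perfect outcome: (Moderate, T1) with payoffs (8, 4).
Under simultaneous play:
Country A's best replies: T0→High; T1→Free; T2→Moderate; T3→High.
Country B's best replies: Free→T0; Moderate→T1; High→T3.
Only (High, T3) has each player best-responding; Nash payoffs (7, 9).
Sequential outcome (Moderate, T1) differs from the Nash profile (High, T3).

no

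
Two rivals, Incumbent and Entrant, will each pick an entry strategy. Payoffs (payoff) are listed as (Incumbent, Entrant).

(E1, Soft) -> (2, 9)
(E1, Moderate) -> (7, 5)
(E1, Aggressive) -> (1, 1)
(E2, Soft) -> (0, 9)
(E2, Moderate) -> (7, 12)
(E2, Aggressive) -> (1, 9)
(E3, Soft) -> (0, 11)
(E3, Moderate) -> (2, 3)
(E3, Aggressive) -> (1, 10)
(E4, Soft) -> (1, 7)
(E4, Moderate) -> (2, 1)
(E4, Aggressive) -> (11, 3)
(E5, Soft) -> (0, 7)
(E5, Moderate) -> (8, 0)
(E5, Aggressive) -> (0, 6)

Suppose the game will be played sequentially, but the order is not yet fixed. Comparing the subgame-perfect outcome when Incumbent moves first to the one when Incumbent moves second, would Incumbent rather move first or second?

first

If Incumbent leads: Entrant's best replies are E1→Soft, E2→Moderate, E3→Soft, E4→Soft, E5→Soft; Incumbent's induced payoffs 2, 7, 0, 1, 0; outcome (E2, Moderate), payoffs (7, 12).
If Entrant leads: Incumbent's best replies are Soft→E1, Moderate→E5, Aggressive→E4; Entrant's induced payoffs 9, 0, 3; outcome (E1, Soft), payoffs (2, 9).
Incumbent gets 7 moving first and 2 moving second, so Incumbent prefers to move first.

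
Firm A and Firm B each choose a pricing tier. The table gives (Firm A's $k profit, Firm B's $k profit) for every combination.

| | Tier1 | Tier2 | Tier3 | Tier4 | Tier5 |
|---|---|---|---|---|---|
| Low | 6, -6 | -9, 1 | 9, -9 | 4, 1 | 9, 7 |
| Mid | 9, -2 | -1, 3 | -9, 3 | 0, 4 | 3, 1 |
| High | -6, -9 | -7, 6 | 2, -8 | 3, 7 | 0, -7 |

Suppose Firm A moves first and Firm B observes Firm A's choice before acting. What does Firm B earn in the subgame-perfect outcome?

Work backward from Firm B's decision.
- Low: Firm B compares -6, 1, -9, 1, 7 and picks Tier5; Firm A would get 9.
- Mid: Firm B compares -2, 3, 3, 4, 1 and picks Tier4; Firm A would get 0.
- High: Firm B compares -9, 6, -8, 7, -7 and picks Tier4; Firm A would get 3.
Maximizing over 9, 0, 3, Firm A chooses Low. Subgame-perfect outcome: (Low, Tier5) with payoffs (9, 7).

7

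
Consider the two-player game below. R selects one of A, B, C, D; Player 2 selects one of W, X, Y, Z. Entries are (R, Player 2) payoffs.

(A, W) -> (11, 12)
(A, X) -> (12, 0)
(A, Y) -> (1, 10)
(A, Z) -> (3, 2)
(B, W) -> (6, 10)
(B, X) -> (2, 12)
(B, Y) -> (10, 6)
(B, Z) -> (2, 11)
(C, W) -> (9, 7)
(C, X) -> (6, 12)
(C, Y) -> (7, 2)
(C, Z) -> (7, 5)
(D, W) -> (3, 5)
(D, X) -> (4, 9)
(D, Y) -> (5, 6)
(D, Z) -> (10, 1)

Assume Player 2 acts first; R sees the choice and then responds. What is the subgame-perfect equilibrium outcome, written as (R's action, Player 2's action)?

R best-responds to each possible Player 2 move:
- W → R plays A (best of 11, 6, 9, 3); Player 2 gets 12.
- X → R plays A (best of 12, 2, 6, 4); Player 2 gets 0.
- Y → R plays B (best of 1, 10, 7, 5); Player 2 gets 6.
- Z → R plays D (best of 3, 2, 7, 10); Player 2 gets 1.
Player 2's induced payoffs are 12, 0, 6, 1, so Player 2 commits to W. Subgame-perfect outcome: (A, W) with payoffs (11, 12).

(A, W)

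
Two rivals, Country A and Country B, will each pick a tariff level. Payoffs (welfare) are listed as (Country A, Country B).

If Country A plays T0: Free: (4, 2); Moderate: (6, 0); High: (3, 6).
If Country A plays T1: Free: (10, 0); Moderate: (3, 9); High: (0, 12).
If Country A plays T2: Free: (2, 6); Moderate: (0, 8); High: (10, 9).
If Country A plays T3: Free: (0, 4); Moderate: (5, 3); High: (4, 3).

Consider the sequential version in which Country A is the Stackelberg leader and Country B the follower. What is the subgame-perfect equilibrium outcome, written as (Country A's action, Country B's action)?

Work backward from Country B's decision.
- T0: BR = High, leader payoff 3.
- T1: BR = High, leader payoff 0.
- T2: BR = High, leader payoff 10.
- T3: BR = Free, leader payoff 0.
Maximizing over 3, 0, 10, 0, Country A chooses T2. Subgame-perfect outcome: (T2, High) with payoffs (10, 9).

(T2, High)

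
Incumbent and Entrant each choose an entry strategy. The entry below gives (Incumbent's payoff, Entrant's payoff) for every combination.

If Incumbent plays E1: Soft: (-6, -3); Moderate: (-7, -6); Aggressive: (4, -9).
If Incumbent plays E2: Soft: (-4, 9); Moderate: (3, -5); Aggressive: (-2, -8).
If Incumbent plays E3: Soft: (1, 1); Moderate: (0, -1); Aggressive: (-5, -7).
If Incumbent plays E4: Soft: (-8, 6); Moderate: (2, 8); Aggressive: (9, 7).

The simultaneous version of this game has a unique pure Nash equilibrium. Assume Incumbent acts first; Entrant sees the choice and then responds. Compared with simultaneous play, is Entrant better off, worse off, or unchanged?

Backward induction with Incumbent moving first.
- E1: Entrant compares -3, -6, -9 and picks Soft; Incumbent would get -6.
- E2: Entrant compares 9, -5, -8 and picks Soft; Incumbent would get -4.
- E3: Entrant compares 1, -1, -7 and picks Soft; Incumbent would get 1.
- E4: Entrant compares 6, 8, 7 and picks Moderate; Incumbent would get 2.
Incumbent's induced payoffs are -6, -4, 1, 2, so Incumbent commits to E4. Subgame-perfect outcome: (E4, Moderate) with payoffs (2, 8).
Now find the simultaneous Nash equilibrium.
Incumbent's best replies: Soft→E3; Moderate→E2; Aggressive→E4.
Entrant's best replies: E1→Soft; E2→Soft; E3→Soft; E4→Moderate.
The unique mutual best reply is (E3, Soft), giving (1, 1).
Entrant earns 8 sequentially versus 1 at the Nash outcome: better off.

better off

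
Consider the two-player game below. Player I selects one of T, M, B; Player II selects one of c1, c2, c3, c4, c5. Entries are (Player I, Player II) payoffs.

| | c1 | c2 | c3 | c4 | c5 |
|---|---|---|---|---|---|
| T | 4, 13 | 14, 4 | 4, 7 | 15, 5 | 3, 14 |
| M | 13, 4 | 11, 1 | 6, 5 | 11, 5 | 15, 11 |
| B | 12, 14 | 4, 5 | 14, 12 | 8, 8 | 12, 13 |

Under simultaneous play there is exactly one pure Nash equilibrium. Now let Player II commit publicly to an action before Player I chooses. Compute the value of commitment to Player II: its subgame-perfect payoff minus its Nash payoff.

Solve by backward induction (Player II leads).
- c1: Player I compares 4, 13, 12 and picks M; Player II would get 4.
- c2: Player I compares 14, 11, 4 and picks T; Player II would get 4.
- c3: Player I compares 4, 6, 14 and picks B; Player II would get 12.
- c4: Player I compares 15, 11, 8 and picks T; Player II would get 5.
- c5: Player I compares 3, 15, 12 and picks M; Player II would get 11.
Among 4, 4, 12, 5, 11, the best is 12 at c3. Subgame-perfect outcome: (B, c3) with payoffs (14, 12).
Now find the simultaneous Nash equilibrium.
Player I's best replies: c1→M; c2→T; c3→B; c4→T; c5→M.
Player II's best replies: T→c5; M→c5; B→c1.
Only (M, c5) has each player best-responding; Nash payoffs (15, 11).
Player II's commitment gain: 12 − 11 = 1.

1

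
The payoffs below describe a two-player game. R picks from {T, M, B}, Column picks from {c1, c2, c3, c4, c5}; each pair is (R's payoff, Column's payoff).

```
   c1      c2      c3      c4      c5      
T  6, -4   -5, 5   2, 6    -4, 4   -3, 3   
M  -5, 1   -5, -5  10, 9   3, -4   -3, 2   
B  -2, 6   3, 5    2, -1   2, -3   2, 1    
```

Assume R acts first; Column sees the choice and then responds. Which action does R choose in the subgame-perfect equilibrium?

M

Work backward from Column's decision.
- T → Column plays c3 (best of -4, 5, 6, 4, 3); R gets 2.
- M → Column plays c3 (best of 1, -5, 9, -4, 2); R gets 10.
- B → Column plays c1 (best of 6, 5, -1, -3, 1); R gets -2.
Among 2, 10, -2, the best is 10 at M. Subgame-perfect outcome: (M, c3) with payoffs (10, 9).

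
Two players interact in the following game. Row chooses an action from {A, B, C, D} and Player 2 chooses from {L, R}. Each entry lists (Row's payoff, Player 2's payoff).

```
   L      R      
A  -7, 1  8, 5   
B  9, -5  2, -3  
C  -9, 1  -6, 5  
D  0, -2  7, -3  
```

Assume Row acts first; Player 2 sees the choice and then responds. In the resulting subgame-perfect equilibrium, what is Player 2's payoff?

Solve by backward induction (Row leads).
- A → Player 2 plays R (best of 1, 5); Row gets 8.
- B → Player 2 plays R (best of -5, -3); Row gets 2.
- C → Player 2 plays R (best of 1, 5); Row gets -6.
- D → Player 2 plays L (best of -2, -3); Row gets 0.
Maximizing over 8, 2, -6, 0, Row chooses A. Subgame-perfect outcome: (A, R) with payoffs (8, 5).

5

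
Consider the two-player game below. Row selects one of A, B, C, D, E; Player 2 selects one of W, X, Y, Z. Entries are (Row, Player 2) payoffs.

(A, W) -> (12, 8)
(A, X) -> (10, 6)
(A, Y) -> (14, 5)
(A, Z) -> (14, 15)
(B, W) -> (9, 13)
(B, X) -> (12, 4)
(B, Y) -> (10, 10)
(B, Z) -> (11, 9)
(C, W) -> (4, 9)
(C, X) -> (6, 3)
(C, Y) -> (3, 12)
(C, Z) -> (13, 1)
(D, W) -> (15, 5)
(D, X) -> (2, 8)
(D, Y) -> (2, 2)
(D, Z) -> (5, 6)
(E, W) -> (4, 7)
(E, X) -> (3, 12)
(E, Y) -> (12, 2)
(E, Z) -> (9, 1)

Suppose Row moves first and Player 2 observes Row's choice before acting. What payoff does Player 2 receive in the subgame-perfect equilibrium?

Backward induction with Row moving first.
- A: Player 2 compares 8, 6, 5, 15 and picks Z; Row would get 14.
- B: Player 2 compares 13, 4, 10, 9 and picks W; Row would get 9.
- C: Player 2 compares 9, 3, 12, 1 and picks Y; Row would get 3.
- D: Player 2 compares 5, 8, 2, 6 and picks X; Row would get 2.
- E: Player 2 compares 7, 12, 2, 1 and picks X; Row would get 3.
Among 14, 9, 3, 2, 3, the best is 14 at A. Subgame-perfect outcome: (A, Z) with payoffs (14, 15).

15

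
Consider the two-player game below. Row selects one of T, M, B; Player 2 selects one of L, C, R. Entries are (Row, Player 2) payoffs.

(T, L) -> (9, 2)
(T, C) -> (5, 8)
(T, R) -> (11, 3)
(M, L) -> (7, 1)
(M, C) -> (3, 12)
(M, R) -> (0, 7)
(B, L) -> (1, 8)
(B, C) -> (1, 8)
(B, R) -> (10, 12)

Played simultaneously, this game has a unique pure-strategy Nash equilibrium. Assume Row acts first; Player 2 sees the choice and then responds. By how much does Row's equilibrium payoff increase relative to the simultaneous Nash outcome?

Player 2 best-responds to each possible Row move:
- T → Player 2 plays C (best of 2, 8, 3); Row gets 5.
- M → Player 2 plays C (best of 1, 12, 7); Row gets 3.
- B → Player 2 plays R (best of 8, 8, 12); Row gets 10.
Among 5, 3, 10, the best is 10 at B. Subgame-perfect outcome: (B, R) with payoffs (10, 12).
For the simultaneous game, intersect best replies.
Row's best replies: L→T; C→T; R→T.
Player 2's best replies: T→C; M→C; B→R.
Only (T, C) has each player best-responding; Nash payoffs (5, 8).
Row's commitment gain: 10 − 5 = 5.

5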